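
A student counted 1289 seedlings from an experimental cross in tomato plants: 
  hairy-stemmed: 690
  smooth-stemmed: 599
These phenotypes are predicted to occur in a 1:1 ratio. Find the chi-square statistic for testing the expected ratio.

6.424

Under the 1:1 hypothesis (Σ ratio = 2, N = 1289):
  hairy-stemmed: 1289 × 1/2 = 644.5
  smooth-stemmed: 1289 × 1/2 = 644.5
χ² = Σ (O − E)² / E
  hairy-stemmed: (690 − 644.5)² / 644.5 = 3.2122
  smooth-stemmed: (599 − 644.5)² / 644.5 = 3.2122
χ² = 3.2122 + 3.2122 = 6.4244 ≈ 6.424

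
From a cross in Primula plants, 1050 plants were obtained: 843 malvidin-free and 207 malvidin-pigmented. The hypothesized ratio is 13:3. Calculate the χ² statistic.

Expected counts for N = 1050 under a 13:3 ratio (total parts = 16):
  malvidin-free: 1050 × 13/16 = 853.125
  malvidin-pigmented: 1050 × 3/16 = 196.875
χ² = Σ (O − E)² / E
  malvidin-free: (843 − 853.125)² / 853.125 = 0.1202
  malvidin-pigmented: (207 − 196.875)² / 196.875 = 0.5207
χ² = 0.1202 + 0.5207 = 0.6409 ≈ 0.641

0.641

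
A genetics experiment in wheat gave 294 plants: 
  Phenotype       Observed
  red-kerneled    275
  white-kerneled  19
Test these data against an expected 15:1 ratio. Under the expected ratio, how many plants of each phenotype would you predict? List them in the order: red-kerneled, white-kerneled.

275.625, 18.375

Expected counts for N = 294 under a 15:1 ratio (total parts = 16):
  red-kerneled: 294 × 15/16 = 275.625
  white-kerneled: 294 × 1/16 = 18.375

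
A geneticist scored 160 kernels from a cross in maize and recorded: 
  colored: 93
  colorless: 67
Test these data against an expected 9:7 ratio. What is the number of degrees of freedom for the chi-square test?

A goodness-of-fit test with 2 phenotype classes has df = 2 − 1 = 1.

1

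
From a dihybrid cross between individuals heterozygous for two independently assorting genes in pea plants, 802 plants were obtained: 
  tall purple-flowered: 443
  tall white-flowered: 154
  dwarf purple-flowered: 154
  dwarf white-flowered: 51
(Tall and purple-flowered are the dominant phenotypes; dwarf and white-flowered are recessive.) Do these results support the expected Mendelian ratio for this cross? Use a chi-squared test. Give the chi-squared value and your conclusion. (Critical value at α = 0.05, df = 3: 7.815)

0.336; consistent

A dihybrid F₂ with independent assortment and complete dominance at both loci gives a 9:3:3:1 phenotypic ratio.
Expected counts for N = 802 under a 9:3:3:1 ratio (total parts = 16):
  tall purple-flowered: 802 × 9/16 = 451.125
  tall white-flowered: 802 × 3/16 = 150.375
  dwarf purple-flowered: 802 × 3/16 = 150.375
  dwarf white-flowered: 802 × 1/16 = 50.125
χ² = Σ (O − E)² / E
  tall purple-flowered: (443 − 451.125)² / 451.125 = 0.1463
  tall white-flowered: (154 − 150.375)² / 150.375 = 0.0874
  dwarf purple-flowered: (154 − 150.375)² / 150.375 = 0.0874
  dwarf white-flowered: (51 − 50.125)² / 50.125 = 0.0153
χ² = 0.1463 + 0.0874 + 0.0874 + 0.0153 = 0.3364 ≈ 0.336
Degrees of freedom = 4 − 1 = 3; critical value at α = 0.05 is 7.815.
Since 0.336 < 7.815, we fail to reject the null hypothesis — the data are consistent with the 9:3:3:1 ratio.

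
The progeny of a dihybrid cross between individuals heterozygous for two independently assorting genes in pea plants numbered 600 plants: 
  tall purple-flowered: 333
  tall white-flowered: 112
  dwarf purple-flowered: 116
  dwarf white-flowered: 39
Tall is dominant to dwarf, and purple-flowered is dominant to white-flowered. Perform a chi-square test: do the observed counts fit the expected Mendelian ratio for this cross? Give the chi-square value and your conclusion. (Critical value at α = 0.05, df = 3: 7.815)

A dihybrid F₂ with independent assortment and complete dominance at both loci gives a 9:3:3:1 phenotypic ratio.
Total ratio parts = 16. Expected numbers out of 600:
  tall purple-flowered: 600 × 9/16 = 337.5
  tall white-flowered: 600 × 3/16 = 112.5
  dwarf purple-flowered: 600 × 3/16 = 112.5
  dwarf white-flowered: 600 × 1/16 = 37.5
χ² = Σ (O − E)² / E
  tall purple-flowered: (333 − 337.5)² / 337.5 = 0.0600
  tall white-flowered: (112 − 112.5)² / 112.5 = 0.0022
  dwarf purple-flowered: (116 − 112.5)² / 112.5 = 0.1089
  dwarf white-flowered: (39 − 37.5)² / 37.5 = 0.0600
χ² = 0.0600 + 0.0022 + 0.1089 + 0.0600 = 0.2311 ≈ 0.231
Degrees of freedom = 4 − 1 = 3; critical value at α = 0.05 is 7.815.
Since 0.231 < 7.815, we fail to reject the null hypothesis — the data are consistent with the 9:3:3:1 ratio.

0.231; consistent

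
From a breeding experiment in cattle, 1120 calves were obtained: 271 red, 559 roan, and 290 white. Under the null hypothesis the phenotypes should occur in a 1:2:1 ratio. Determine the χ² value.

Total ratio parts = 4. Expected numbers out of 1120:
  red: 1120 × 1/4 = 280
  roan: 1120 × 2/4 = 560
  white: 1120 × 1/4 = 280
χ² = Σ (O − E)² / E
  red: (271 − 280)² / 280 = 0.2893
  roan: (559 − 560)² / 560 = 0.0018
  white: (290 − 280)² / 280 = 0.3571
χ² = 0.2893 + 0.0018 + 0.3571 = 0.6482 ≈ 0.648

0.648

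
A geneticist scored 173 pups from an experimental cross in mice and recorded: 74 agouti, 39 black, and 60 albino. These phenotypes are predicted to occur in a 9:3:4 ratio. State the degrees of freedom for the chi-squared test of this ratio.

2

A goodness-of-fit test with 3 phenotype classes has df = 3 − 1 = 2.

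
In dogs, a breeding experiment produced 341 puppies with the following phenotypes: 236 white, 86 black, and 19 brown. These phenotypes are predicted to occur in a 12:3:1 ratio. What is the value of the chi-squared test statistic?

Total ratio parts = 16. Expected numbers out of 341:
  white: 341 × 12/16 = 255.75
  black: 341 × 3/16 = 63.9375
  brown: 341 × 1/16 = 21.3125
χ² = Σ (O − E)² / E
  white: (236 − 255.75)² / 255.75 = 1.5252
  black: (86 − 63.9375)² / 63.9375 = 7.6130
  brown: (19 − 21.3125)² / 21.3125 = 0.2509
χ² = 1.5252 + 7.6130 + 0.2509 = 9.3891 ≈ 9.389

9.389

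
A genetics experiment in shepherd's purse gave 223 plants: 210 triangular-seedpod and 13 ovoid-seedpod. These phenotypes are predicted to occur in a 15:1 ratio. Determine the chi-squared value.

The 15:1 ratio has 16 parts, so with N = 223 the expected counts are:
  triangular-seedpod: 223 × 15/16 = 209.0625
  ovoid-seedpod: 223 × 1/16 = 13.9375
χ² = Σ (O − E)² / E
  triangular-seedpod: (210 − 209.0625)² / 209.0625 = 0.0042
  ovoid-seedpod: (13 − 13.9375)² / 13.9375 = 0.0631
χ² = 0.0042 + 0.0631 = 0.0673 ≈ 0.067

0.067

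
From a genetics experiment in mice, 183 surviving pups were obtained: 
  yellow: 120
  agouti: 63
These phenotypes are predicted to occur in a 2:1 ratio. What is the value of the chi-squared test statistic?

Expected counts for N = 183 under a 2:1 ratio (total parts = 3):
  yellow: 183 × 2/3 = 122
  agouti: 183 × 1/3 = 61
χ² = Σ (O − E)² / E
  yellow: (120 − 122)² / 122 = 0.0328
  agouti: (63 − 61)² / 61 = 0.0656
χ² = 0.0328 + 0.0656 = 0.0984 ≈ 0.098

0.098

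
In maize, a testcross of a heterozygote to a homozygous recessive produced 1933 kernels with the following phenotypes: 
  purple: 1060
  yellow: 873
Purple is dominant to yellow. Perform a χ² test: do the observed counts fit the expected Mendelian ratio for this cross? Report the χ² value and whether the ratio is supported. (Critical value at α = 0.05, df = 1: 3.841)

A testcross of a heterozygote (Aa × aa) gives a 1:1 phenotypic ratio.
Under the 1:1 hypothesis (Σ ratio = 2, N = 1933):
  purple: 1933 × 1/2 = 966.5
  yellow: 1933 × 1/2 = 966.5
χ² = Σ (O − E)² / E
  purple: (1060 − 966.5)² / 966.5 = 9.0453
  yellow: (873 − 966.5)² / 966.5 = 9.0453
χ² = 9.0453 + 9.0453 = 18.0906 ≈ 18.091
Degrees of freedom = 2 − 1 = 1; critical value at α = 0.05 is 3.841.
Since 18.091 > 3.841, we reject the null hypothesis — the data do not fit the 1:1 ratio.

18.091; not consistent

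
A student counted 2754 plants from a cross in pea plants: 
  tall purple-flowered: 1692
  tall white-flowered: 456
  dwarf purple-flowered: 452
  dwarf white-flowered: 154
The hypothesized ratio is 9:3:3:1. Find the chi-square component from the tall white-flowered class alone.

Total ratio parts = 16. Expected numbers out of 2754:
  tall purple-flowered: 2754 × 9/16 = 1549.125
  tall white-flowered: 2754 × 3/16 = 516.375
  dwarf purple-flowered: 2754 × 3/16 = 516.375
  dwarf white-flowered: 2754 × 1/16 = 172.125
Contribution of tall white-flowered: (456 − 516.375)² / 516.375 = 7.0591

7.059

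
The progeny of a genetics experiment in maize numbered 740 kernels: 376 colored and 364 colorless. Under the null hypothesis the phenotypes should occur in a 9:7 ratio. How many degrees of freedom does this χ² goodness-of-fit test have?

A goodness-of-fit test with 2 phenotype classes has df = 2 − 1 = 1.

1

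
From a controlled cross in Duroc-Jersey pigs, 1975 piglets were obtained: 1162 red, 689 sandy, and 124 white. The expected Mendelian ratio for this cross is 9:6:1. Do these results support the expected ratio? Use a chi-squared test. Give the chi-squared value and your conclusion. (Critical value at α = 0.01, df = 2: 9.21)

5.948; consistent

The 9:6:1 ratio has 16 parts, so with N = 1975 the expected counts are:
  red: 1975 × 9/16 = 1110.9375
  sandy: 1975 × 6/16 = 740.625
  white: 1975 × 1/16 = 123.4375
χ² = Σ (O − E)² / E
  red: (1162 − 1110.9375)² / 1110.9375 = 2.3470
  sandy: (689 − 740.625)² / 740.625 = 3.5985
  white: (124 − 123.4375)² / 123.4375 = 0.0026
χ² = 2.3470 + 3.5985 + 0.0026 = 5.9481 ≈ 5.948
Degrees of freedom = 3 − 1 = 2; critical value at α = 0.01 is 9.21.
Since 5.948 < 9.21, we fail to reject the null hypothesis — the data are consistent with the 9:6:1 ratio.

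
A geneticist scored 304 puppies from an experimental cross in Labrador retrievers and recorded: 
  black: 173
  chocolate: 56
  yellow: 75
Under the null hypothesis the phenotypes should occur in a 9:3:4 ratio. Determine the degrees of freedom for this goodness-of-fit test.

2

A goodness-of-fit test with 3 phenotype classes has df = 3 − 1 = 2.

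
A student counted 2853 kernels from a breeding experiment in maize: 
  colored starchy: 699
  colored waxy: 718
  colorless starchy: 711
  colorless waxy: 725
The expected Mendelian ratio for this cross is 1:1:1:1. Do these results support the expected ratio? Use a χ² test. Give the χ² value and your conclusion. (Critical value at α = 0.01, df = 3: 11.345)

The 1:1:1:1 ratio has 4 parts, so with N = 2853 the expected counts are:
  colored starchy: 2853 × 1/4 = 713.25
  colored waxy: 2853 × 1/4 = 713.25
  colorless starchy: 2853 × 1/4 = 713.25
  colorless waxy: 2853 × 1/4 = 713.25
χ² = Σ (O − E)² / E
  colored starchy: (699 − 713.25)² / 713.25 = 0.2847
  colored waxy: (718 − 713.25)² / 713.25 = 0.0316
  colorless starchy: (711 − 713.25)² / 713.25 = 0.0071
  colorless waxy: (725 − 713.25)² / 713.25 = 0.1936
χ² = 0.2847 + 0.0316 + 0.0071 + 0.1936 = 0.517
Degrees of freedom = 4 − 1 = 3; critical value at α = 0.01 is 11.345.
Since 0.517 < 11.345, we fail to reject the null hypothesis — the data are consistent with the 1:1:1:1 ratio.

0.517; consistent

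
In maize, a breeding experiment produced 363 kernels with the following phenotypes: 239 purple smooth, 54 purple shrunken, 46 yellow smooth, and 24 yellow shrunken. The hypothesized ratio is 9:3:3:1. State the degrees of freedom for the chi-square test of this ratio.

A goodness-of-fit test with 4 phenotype classes has df = 4 − 1 = 3.

3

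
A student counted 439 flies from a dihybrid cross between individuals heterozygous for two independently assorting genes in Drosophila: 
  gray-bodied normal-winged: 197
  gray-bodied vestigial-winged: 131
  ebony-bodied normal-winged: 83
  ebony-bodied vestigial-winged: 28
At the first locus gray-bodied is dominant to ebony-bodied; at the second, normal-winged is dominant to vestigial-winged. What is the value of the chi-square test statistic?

38.914

A dihybrid F₂ with independent assortment and complete dominance at both loci gives a 9:3:3:1 phenotypic ratio.
The 9:3:3:1 ratio has 16 parts, so with N = 439 the expected counts are:
  gray-bodied normal-winged: 439 × 9/16 = 246.9375
  gray-bodied vestigial-winged: 439 × 3/16 = 82.3125
  ebony-bodied normal-winged: 439 × 3/16 = 82.3125
  ebony-bodied vestigial-winged: 439 × 1/16 = 27.4375
χ² = Σ (O − E)² / E
  gray-bodied normal-winged: (197 − 246.9375)² / 246.9375 = 10.0987
  gray-bodied vestigial-winged: (131 − 82.3125)² / 82.3125 = 28.7985
  ebony-bodied normal-winged: (83 − 82.3125)² / 82.3125 = 0.0057
  ebony-bodied vestigial-winged: (28 − 27.4375)² / 27.4375 = 0.0115
χ² = 10.0987 + 28.7985 + 0.0057 + 0.0115 = 38.9144 ≈ 38.914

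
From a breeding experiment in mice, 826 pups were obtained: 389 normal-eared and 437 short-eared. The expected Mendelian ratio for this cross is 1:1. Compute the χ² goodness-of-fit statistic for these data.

2.789

Under the 1:1 hypothesis (Σ ratio = 2, N = 826):
  normal-eared: 826 × 1/2 = 413
  short-eared: 826 × 1/2 = 413
χ² = Σ (O − E)² / E
  normal-eared: (389 − 413)² / 413 = 1.3947
  short-eared: (437 − 413)² / 413 = 1.3947
χ² = 1.3947 + 1.3947 = 2.7894 ≈ 2.789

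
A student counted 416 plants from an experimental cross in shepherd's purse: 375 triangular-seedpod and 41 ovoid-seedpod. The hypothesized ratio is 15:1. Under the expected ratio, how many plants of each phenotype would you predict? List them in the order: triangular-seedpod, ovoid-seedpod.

The 15:1 ratio has 16 parts, so with N = 416 the expected counts are:
  triangular-seedpod: 416 × 15/16 = 390
  ovoid-seedpod: 416 × 1/16 = 26

390, 26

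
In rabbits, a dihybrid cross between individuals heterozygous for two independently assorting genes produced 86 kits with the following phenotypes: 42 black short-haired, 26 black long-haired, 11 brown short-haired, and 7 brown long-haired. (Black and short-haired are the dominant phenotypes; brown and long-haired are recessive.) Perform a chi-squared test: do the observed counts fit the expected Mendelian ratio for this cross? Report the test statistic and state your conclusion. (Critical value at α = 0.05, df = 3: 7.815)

9.008; not consistent

A dihybrid F₂ with independent assortment and complete dominance at both loci gives a 9:3:3:1 phenotypic ratio.
The 9:3:3:1 ratio has 16 parts, so with N = 86 the expected counts are:
  black short-haired: 86 × 9/16 = 48.375
  black long-haired: 86 × 3/16 = 16.125
  brown short-haired: 86 × 3/16 = 16.125
  brown long-haired: 86 × 1/16 = 5.375
χ² = Σ (O − E)² / E
  black short-haired: (42 − 48.375)² / 48.375 = 0.8401
  black long-haired: (26 − 16.125)² / 16.125 = 6.0475
  brown short-haired: (11 − 16.125)² / 16.125 = 1.6289
  brown long-haired: (7 − 5.375)² / 5.375 = 0.4913
χ² = 0.8401 + 6.0475 + 1.6289 + 0.4913 = 9.0078 ≈ 9.008
Degrees of freedom = 4 − 1 = 3; critical value at α = 0.05 is 7.815.
Since 9.008 > 7.815, we reject the null hypothesis — the data do not fit the 9:3:3:1 ratio.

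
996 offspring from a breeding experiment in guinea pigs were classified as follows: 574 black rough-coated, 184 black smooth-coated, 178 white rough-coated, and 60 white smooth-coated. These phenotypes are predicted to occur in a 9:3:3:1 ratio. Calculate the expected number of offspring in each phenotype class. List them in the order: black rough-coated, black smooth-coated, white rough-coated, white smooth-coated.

560.25, 186.75, 186.75, 62.25

Total ratio parts = 16. Expected numbers out of 996:
  black rough-coated: 996 × 9/16 = 560.25
  black smooth-coated: 996 × 3/16 = 186.75
  white rough-coated: 996 × 3/16 = 186.75
  white smooth-coated: 996 × 1/16 = 62.25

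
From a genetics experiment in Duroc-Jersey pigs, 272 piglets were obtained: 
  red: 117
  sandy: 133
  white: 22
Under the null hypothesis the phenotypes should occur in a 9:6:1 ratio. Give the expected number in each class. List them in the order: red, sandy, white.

153, 102, 17

Under the 9:6:1 hypothesis (Σ ratio = 16, N = 272):
  red: 272 × 9/16 = 153
  sandy: 272 × 6/16 = 102
  white: 272 × 1/16 = 17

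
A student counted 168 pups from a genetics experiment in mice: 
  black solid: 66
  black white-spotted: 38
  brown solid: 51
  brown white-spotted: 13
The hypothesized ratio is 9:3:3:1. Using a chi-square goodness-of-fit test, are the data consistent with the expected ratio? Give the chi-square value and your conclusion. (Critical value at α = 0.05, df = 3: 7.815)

22.603; not consistent

The 9:3:3:1 ratio has 16 parts, so with N = 168 the expected counts are:
  black solid: 168 × 9/16 = 94.5
  black white-spotted: 168 × 3/16 = 31.5
  brown solid: 168 × 3/16 = 31.5
  brown white-spotted: 168 × 1/16 = 10.5
χ² = Σ (O − E)² / E
  black solid: (66 − 94.5)² / 94.5 = 8.5952
  black white-spotted: (38 − 31.5)² / 31.5 = 1.3413
  brown solid: (51 − 31.5)² / 31.5 = 12.0714
  brown white-spotted: (13 − 10.5)² / 10.5 = 0.5952
χ² = 8.5952 + 1.3413 + 12.0714 + 0.5952 = 22.6031 ≈ 22.603
Degrees of freedom = 4 − 1 = 3; critical value at α = 0.05 is 7.815.
Since 22.603 > 7.815, we reject the null hypothesis — the data do not fit the 9:3:3:1 ratio.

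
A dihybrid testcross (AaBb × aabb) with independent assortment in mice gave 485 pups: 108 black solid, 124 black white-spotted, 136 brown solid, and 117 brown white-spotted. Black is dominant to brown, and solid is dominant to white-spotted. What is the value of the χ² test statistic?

A dihybrid testcross with independent assortment gives a 1:1:1:1 ratio.
Total ratio parts = 4. Expected numbers out of 485:
  black solid: 485 × 1/4 = 121.25
  black white-spotted: 485 × 1/4 = 121.25
  brown solid: 485 × 1/4 = 121.25
  brown white-spotted: 485 × 1/4 = 121.25
χ² = Σ (O − E)² / E
  black solid: (108 − 121.25)² / 121.25 = 1.4479
  black white-spotted: (124 − 121.25)² / 121.25 = 0.0624
  brown solid: (136 − 121.25)² / 121.25 = 1.7943
  brown white-spotted: (117 − 121.25)² / 121.25 = 0.1490
χ² = 1.4479 + 0.0624 + 1.7943 + 0.1490 = 3.4536 ≈ 3.454

3.454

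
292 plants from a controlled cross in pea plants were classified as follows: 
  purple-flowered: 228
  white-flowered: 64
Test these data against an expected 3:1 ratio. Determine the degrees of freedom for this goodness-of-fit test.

A goodness-of-fit test with 2 phenotype classes has df = 2 − 1 = 1.

1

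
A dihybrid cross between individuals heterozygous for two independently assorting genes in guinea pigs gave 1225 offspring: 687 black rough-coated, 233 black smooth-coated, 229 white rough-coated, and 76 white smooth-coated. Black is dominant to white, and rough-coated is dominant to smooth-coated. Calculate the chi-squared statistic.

0.060

A dihybrid F₂ with independent assortment and complete dominance at both loci gives a 9:3:3:1 phenotypic ratio.
Expected counts for N = 1225 under a 9:3:3:1 ratio (total parts = 16):
  black rough-coated: 1225 × 9/16 = 689.0625
  black smooth-coated: 1225 × 3/16 = 229.6875
  white rough-coated: 1225 × 3/16 = 229.6875
  white smooth-coated: 1225 × 1/16 = 76.5625
χ² = Σ (O − E)² / E
  black rough-coated: (687 − 689.0625)² / 689.0625 = 0.0062
  black smooth-coated: (233 − 229.6875)² / 229.6875 = 0.0478
  white rough-coated: (229 − 229.6875)² / 229.6875 = 0.0021
  white smooth-coated: (76 − 76.5625)² / 76.5625 = 0.0041
χ² = 0.0062 + 0.0478 + 0.0021 + 0.0041 = 0.0602 ≈ 0.060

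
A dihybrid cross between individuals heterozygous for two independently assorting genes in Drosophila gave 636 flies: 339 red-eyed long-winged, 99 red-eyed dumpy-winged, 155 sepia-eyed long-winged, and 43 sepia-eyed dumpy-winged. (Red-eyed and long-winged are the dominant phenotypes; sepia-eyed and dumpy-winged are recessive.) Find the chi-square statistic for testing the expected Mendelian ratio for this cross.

A dihybrid F₂ with independent assortment and complete dominance at both loci gives a 9:3:3:1 phenotypic ratio.
Expected counts for N = 636 under a 9:3:3:1 ratio (total parts = 16):
  red-eyed long-winged: 636 × 9/16 = 357.75
  red-eyed dumpy-winged: 636 × 3/16 = 119.25
  sepia-eyed long-winged: 636 × 3/16 = 119.25
  sepia-eyed dumpy-winged: 636 × 1/16 = 39.75
χ² = Σ (O − E)² / E
  red-eyed long-winged: (339 − 357.75)² / 357.75 = 0.9827
  red-eyed dumpy-winged: (99 − 119.25)² / 119.25 = 3.4387
  sepia-eyed long-winged: (155 − 119.25)² / 119.25 = 10.7175
  sepia-eyed dumpy-winged: (43 − 39.75)² / 39.75 = 0.2657
χ² = 0.9827 + 3.4387 + 10.7175 + 0.2657 = 15.4046 ≈ 15.405

15.405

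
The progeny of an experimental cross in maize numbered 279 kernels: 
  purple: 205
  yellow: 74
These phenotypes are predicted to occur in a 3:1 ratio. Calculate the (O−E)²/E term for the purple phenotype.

0.086

Total ratio parts = 4. Expected numbers out of 279:
  purple: 279 × 3/4 = 209.25
  yellow: 279 × 1/4 = 69.75
Contribution of purple: (205 − 209.25)² / 209.25 = 0.0863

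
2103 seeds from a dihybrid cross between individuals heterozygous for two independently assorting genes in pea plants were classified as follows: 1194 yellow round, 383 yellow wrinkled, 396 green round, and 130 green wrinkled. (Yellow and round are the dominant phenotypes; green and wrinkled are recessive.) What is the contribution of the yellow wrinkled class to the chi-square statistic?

A dihybrid F₂ with independent assortment and complete dominance at both loci gives a 9:3:3:1 phenotypic ratio.
Total ratio parts = 16. Expected numbers out of 2103:
  yellow round: 2103 × 9/16 = 1182.9375
  yellow wrinkled: 2103 × 3/16 = 394.3125
  green round: 2103 × 3/16 = 394.3125
  green wrinkled: 2103 × 1/16 = 131.4375
Contribution of yellow wrinkled: (383 − 394.3125)² / 394.3125 = 0.3245

0.325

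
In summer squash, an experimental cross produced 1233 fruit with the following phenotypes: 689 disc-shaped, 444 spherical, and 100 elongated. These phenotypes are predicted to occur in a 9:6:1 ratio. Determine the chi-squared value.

Expected counts for N = 1233 under a 9:6:1 ratio (total parts = 16):
  disc-shaped: 1233 × 9/16 = 693.5625
  spherical: 1233 × 6/16 = 462.375
  elongated: 1233 × 1/16 = 77.0625
χ² = Σ (O − E)² / E
  disc-shaped: (689 − 693.5625)² / 693.5625 = 0.0300
  spherical: (444 − 462.375)² / 462.375 = 0.7302
  elongated: (100 − 77.0625)² / 77.0625 = 6.8273
χ² = 0.0300 + 0.7302 + 6.8273 = 7.5875 ≈ 7.588

7.588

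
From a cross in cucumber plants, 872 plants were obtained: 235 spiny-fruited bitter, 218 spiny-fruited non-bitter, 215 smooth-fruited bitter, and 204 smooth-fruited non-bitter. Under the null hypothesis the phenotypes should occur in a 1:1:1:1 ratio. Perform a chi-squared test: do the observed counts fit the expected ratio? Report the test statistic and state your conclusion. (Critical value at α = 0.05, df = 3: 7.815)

2.266; consistent

Expected counts for N = 872 under a 1:1:1:1 ratio (total parts = 4):
  spiny-fruited bitter: 872 × 1/4 = 218
  spiny-fruited non-bitter: 872 × 1/4 = 218
  smooth-fruited bitter: 872 × 1/4 = 218
  smooth-fruited non-bitter: 872 × 1/4 = 218
χ² = Σ (O − E)² / E
  spiny-fruited bitter: (235 − 218)² / 218 = 1.3257
  spiny-fruited non-bitter: (218 − 218)² / 218 = 0.0000
  smooth-fruited bitter: (215 − 218)² / 218 = 0.0413
  smooth-fruited non-bitter: (204 − 218)² / 218 = 0.8991
χ² = 1.3257 + 0.0000 + 0.0413 + 0.8991 = 2.2661 ≈ 2.266
Degrees of freedom = 4 − 1 = 3; critical value at α = 0.05 is 7.815.
Since 2.266 < 7.815, we fail to reject the null hypothesis — the data are consistent with the 1:1:1:1 ratio.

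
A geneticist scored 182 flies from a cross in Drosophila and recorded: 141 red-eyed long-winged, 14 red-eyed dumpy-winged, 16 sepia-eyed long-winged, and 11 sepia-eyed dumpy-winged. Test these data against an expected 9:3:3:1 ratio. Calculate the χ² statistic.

36.081

Expected counts for N = 182 under a 9:3:3:1 ratio (total parts = 16):
  red-eyed long-winged: 182 × 9/16 = 102.375
  red-eyed dumpy-winged: 182 × 3/16 = 34.125
  sepia-eyed long-winged: 182 × 3/16 = 34.125
  sepia-eyed dumpy-winged: 182 × 1/16 = 11.375
χ² = Σ (O − E)² / E
  red-eyed long-winged: (141 − 102.375)² / 102.375 = 14.5728
  red-eyed dumpy-winged: (14 − 34.125)² / 34.125 = 11.8686
  sepia-eyed long-winged: (16 − 34.125)² / 34.125 = 9.6268
  sepia-eyed dumpy-winged: (11 − 11.375)² / 11.375 = 0.0124
χ² = 14.5728 + 11.8686 + 9.6268 + 0.0124 = 36.0806 ≈ 36.081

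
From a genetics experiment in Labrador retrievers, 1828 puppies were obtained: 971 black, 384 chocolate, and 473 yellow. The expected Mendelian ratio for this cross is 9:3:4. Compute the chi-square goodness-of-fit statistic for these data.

8.712

Expected counts for N = 1828 under a 9:3:4 ratio (total parts = 16):
  black: 1828 × 9/16 = 1028.25
  chocolate: 1828 × 3/16 = 342.75
  yellow: 1828 × 4/16 = 457
χ² = Σ (O − E)² / E
  black: (971 − 1028.25)² / 1028.25 = 3.1875
  chocolate: (384 − 342.75)² / 342.75 = 4.9644
  yellow: (473 − 457)² / 457 = 0.5602
χ² = 3.1875 + 4.9644 + 0.5602 = 8.7121 ≈ 8.712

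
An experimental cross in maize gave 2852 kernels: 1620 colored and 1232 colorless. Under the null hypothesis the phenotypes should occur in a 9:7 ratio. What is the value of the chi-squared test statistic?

The 9:7 ratio has 16 parts, so with N = 2852 the expected counts are:
  colored: 2852 × 9/16 = 1604.25
  colorless: 2852 × 7/16 = 1247.75
χ² = Σ (O − E)² / E
  colored: (1620 − 1604.25)² / 1604.25 = 0.1546
  colorless: (1232 − 1247.75)² / 1247.75 = 0.1988
χ² = 0.1546 + 0.1988 = 0.3534 ≈ 0.353

0.353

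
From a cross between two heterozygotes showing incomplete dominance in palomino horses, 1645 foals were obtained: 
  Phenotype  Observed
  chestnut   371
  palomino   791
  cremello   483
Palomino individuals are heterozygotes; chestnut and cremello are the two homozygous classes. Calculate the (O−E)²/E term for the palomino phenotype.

With incomplete dominance, a heterozygote × heterozygote cross gives a 1:2:1 phenotypic ratio.
The 1:2:1 ratio has 4 parts, so with N = 1645 the expected counts are:
  chestnut: 1645 × 1/4 = 411.25
  palomino: 1645 × 2/4 = 822.5
  cremello: 1645 × 1/4 = 411.25
Contribution of palomino: (791 − 822.5)² / 822.5 = 1.2064

1.206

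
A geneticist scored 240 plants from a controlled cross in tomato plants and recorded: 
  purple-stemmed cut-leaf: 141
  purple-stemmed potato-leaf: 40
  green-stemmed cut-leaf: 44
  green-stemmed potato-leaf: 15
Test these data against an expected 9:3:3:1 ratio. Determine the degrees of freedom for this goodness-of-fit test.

3

A goodness-of-fit test with 4 phenotype classes has df = 4 − 1 = 3.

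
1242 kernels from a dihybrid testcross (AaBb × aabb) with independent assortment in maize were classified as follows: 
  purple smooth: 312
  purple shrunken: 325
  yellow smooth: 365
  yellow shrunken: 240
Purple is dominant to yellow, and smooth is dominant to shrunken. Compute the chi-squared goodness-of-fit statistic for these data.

26.258

A dihybrid testcross with independent assortment gives a 1:1:1:1 ratio.
Expected counts for N = 1242 under a 1:1:1:1 ratio (total parts = 4):
  purple smooth: 1242 × 1/4 = 310.5
  purple shrunken: 1242 × 1/4 = 310.5
  yellow smooth: 1242 × 1/4 = 310.5
  yellow shrunken: 1242 × 1/4 = 310.5
χ² = Σ (O − E)² / E
  purple smooth: (312 − 310.5)² / 310.5 = 0.0072
  purple shrunken: (325 − 310.5)² / 310.5 = 0.6771
  yellow smooth: (365 − 310.5)² / 310.5 = 9.5660
  yellow shrunken: (240 − 310.5)² / 310.5 = 16.0072
χ² = 0.0072 + 0.6771 + 9.5660 + 16.0072 = 26.2575 ≈ 26.258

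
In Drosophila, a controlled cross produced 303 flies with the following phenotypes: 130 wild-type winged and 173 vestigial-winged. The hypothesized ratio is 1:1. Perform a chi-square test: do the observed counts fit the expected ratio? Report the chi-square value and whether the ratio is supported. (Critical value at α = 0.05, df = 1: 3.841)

6.102; not consistent

Total ratio parts = 2. Expected numbers out of 303:
  wild-type winged: 303 × 1/2 = 151.5
  vestigial-winged: 303 × 1/2 = 151.5
χ² = Σ (O − E)² / E
  wild-type winged: (130 − 151.5)² / 151.5 = 3.0512
  vestigial-winged: (173 − 151.5)² / 151.5 = 3.0512
χ² = 3.0512 + 3.0512 = 6.1024 ≈ 6.102
Degrees of freedom = 2 − 1 = 1; critical value at α = 0.05 is 3.841.
Since 6.102 > 3.841, we reject the null hypothesis — the data do not fit the 1:1 ratio.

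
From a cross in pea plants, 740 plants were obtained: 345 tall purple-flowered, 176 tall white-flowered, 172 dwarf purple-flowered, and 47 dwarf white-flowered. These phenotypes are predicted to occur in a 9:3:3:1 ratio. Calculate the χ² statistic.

30.177

The 9:3:3:1 ratio has 16 parts, so with N = 740 the expected counts are:
  tall purple-flowered: 740 × 9/16 = 416.25
  tall white-flowered: 740 × 3/16 = 138.75
  dwarf purple-flowered: 740 × 3/16 = 138.75
  dwarf white-flowered: 740 × 1/16 = 46.25
χ² = Σ (O − E)² / E
  tall purple-flowered: (345 − 416.25)² / 416.25 = 12.1959
  tall white-flowered: (176 − 138.75)² / 138.75 = 10.0005
  dwarf purple-flowered: (172 − 138.75)² / 138.75 = 7.9680
  dwarf white-flowered: (47 − 46.25)² / 46.25 = 0.0122
χ² = 12.1959 + 10.0005 + 7.9680 + 0.0122 = 30.1766 ≈ 30.177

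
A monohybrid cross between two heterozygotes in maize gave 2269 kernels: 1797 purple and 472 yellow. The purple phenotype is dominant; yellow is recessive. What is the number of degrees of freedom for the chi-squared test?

For a monohybrid cross between heterozygotes with complete dominance, the expected phenotypic ratio is 3:1.
A goodness-of-fit test with 2 phenotype classes has df = 2 − 1 = 1.

1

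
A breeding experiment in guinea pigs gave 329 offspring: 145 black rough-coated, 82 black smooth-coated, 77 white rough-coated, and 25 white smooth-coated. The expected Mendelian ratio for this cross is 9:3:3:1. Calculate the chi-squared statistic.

20.120

Under the 9:3:3:1 hypothesis (Σ ratio = 16, N = 329):
  black rough-coated: 329 × 9/16 = 185.0625
  black smooth-coated: 329 × 3/16 = 61.6875
  white rough-coated: 329 × 3/16 = 61.6875
  white smooth-coated: 329 × 1/16 = 20.5625
χ² = Σ (O − E)² / E
  black rough-coated: (145 − 185.0625)² / 185.0625 = 8.6728
  black smooth-coated: (82 − 61.6875)² / 61.6875 = 6.6885
  white rough-coated: (77 − 61.6875)² / 61.6875 = 3.8010
  white smooth-coated: (25 − 20.5625)² / 20.5625 = 0.9576
χ² = 8.6728 + 6.6885 + 3.8010 + 0.9576 = 20.1199 ≈ 20.120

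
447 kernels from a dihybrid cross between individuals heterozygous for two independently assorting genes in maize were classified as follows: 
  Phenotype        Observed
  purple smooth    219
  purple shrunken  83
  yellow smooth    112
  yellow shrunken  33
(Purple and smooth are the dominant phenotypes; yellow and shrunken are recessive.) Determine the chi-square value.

A dihybrid F₂ with independent assortment and complete dominance at both loci gives a 9:3:3:1 phenotypic ratio.
The 9:3:3:1 ratio has 16 parts, so with N = 447 the expected counts are:
  purple smooth: 447 × 9/16 = 251.4375
  purple shrunken: 447 × 3/16 = 83.8125
  yellow smooth: 447 × 3/16 = 83.8125
  yellow shrunken: 447 × 1/16 = 27.9375
χ² = Σ (O − E)² / E
  purple smooth: (219 − 251.4375)² / 251.4375 = 4.1847
  purple shrunken: (83 − 83.8125)² / 83.8125 = 0.0079
  yellow smooth: (112 − 83.8125)² / 83.8125 = 9.4799
  yellow shrunken: (33 − 27.9375)² / 27.9375 = 0.9174
χ² = 4.1847 + 0.0079 + 9.4799 + 0.9174 = 14.5899 ≈ 14.590

14.590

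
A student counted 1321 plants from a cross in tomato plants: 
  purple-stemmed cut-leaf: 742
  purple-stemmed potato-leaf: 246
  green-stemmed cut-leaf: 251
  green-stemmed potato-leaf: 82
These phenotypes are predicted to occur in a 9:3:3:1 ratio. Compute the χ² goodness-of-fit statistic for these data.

0.061

Total ratio parts = 16. Expected numbers out of 1321:
  purple-stemmed cut-leaf: 1321 × 9/16 = 743.0625
  purple-stemmed potato-leaf: 1321 × 3/16 = 247.6875
  green-stemmed cut-leaf: 1321 × 3/16 = 247.6875
  green-stemmed potato-leaf: 1321 × 1/16 = 82.5625
χ² = Σ (O − E)² / E
  purple-stemmed cut-leaf: (742 − 743.0625)² / 743.0625 = 0.0015
  purple-stemmed potato-leaf: (246 − 247.6875)² / 247.6875 = 0.0115
  green-stemmed cut-leaf: (251 − 247.6875)² / 247.6875 = 0.0443
  green-stemmed potato-leaf: (82 − 82.5625)² / 82.5625 = 0.0038
χ² = 0.0015 + 0.0115 + 0.0443 + 0.0038 = 0.0611 ≈ 0.061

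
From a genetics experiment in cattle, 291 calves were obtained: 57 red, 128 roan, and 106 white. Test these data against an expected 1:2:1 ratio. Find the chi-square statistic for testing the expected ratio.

The 1:2:1 ratio has 4 parts, so with N = 291 the expected counts are:
  red: 291 × 1/4 = 72.75
  roan: 291 × 2/4 = 145.5
  white: 291 × 1/4 = 72.75
χ² = Σ (O − E)² / E
  red: (57 − 72.75)² / 72.75 = 3.4098
  roan: (128 − 145.5)² / 145.5 = 2.1048
  white: (106 − 72.75)² / 72.75 = 15.1967
χ² = 3.4098 + 2.1048 + 15.1967 = 20.7113 ≈ 20.711

20.711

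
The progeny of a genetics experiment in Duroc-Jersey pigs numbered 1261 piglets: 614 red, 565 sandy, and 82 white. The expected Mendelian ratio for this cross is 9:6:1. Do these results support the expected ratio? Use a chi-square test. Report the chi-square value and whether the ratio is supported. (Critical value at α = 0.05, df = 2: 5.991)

30.884; not consistent

The 9:6:1 ratio has 16 parts, so with N = 1261 the expected counts are:
  red: 1261 × 9/16 = 709.3125
  sandy: 1261 × 6/16 = 472.875
  white: 1261 × 1/16 = 78.8125
χ² = Σ (O − E)² / E
  red: (614 − 709.3125)² / 709.3125 = 12.8074
  sandy: (565 − 472.875)² / 472.875 = 17.9477
  white: (82 − 78.8125)² / 78.8125 = 0.1289
χ² = 12.8074 + 17.9477 + 0.1289 = 30.884
Degrees of freedom = 3 − 1 = 2; critical value at α = 0.05 is 5.991.
Since 30.884 > 5.991, we reject the null hypothesis — the data do not fit the 9:6:1 ratio.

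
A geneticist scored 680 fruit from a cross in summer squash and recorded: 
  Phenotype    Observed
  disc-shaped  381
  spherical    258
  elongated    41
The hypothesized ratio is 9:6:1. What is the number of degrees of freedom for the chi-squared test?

2

A goodness-of-fit test with 3 phenotype classes has df = 3 − 1 = 2.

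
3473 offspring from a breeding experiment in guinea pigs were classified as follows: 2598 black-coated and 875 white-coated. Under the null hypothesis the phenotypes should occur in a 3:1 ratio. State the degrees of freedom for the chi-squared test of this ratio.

A goodness-of-fit test with 2 phenotype classes has df = 2 − 1 = 1.

1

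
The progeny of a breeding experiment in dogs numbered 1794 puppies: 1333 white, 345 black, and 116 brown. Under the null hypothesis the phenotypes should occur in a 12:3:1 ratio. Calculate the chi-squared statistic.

0.471

Expected counts for N = 1794 under a 12:3:1 ratio (total parts = 16):
  white: 1794 × 12/16 = 1345.5
  black: 1794 × 3/16 = 336.375
  brown: 1794 × 1/16 = 112.125
χ² = Σ (O − E)² / E
  white: (1333 − 1345.5)² / 1345.5 = 0.1161
  black: (345 − 336.375)² / 336.375 = 0.2212
  brown: (116 − 112.125)² / 112.125 = 0.1339
χ² = 0.1161 + 0.2212 + 0.1339 = 0.4712 ≈ 0.471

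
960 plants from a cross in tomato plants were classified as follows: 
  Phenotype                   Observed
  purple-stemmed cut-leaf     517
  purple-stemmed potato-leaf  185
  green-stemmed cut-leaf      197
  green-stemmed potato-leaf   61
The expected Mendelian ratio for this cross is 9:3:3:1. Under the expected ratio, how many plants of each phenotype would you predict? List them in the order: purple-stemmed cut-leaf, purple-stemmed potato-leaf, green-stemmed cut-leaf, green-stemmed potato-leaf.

The 9:3:3:1 ratio has 16 parts, so with N = 960 the expected counts are:
  purple-stemmed cut-leaf: 960 × 9/16 = 540
  purple-stemmed potato-leaf: 960 × 3/16 = 180
  green-stemmed cut-leaf: 960 × 3/16 = 180
  green-stemmed potato-leaf: 960 × 1/16 = 60

540, 180, 180, 60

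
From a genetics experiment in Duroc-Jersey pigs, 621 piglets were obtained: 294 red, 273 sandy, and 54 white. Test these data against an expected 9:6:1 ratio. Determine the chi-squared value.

21.615

Expected counts for N = 621 under a 9:6:1 ratio (total parts = 16):
  red: 621 × 9/16 = 349.3125
  sandy: 621 × 6/16 = 232.875
  white: 621 × 1/16 = 38.8125
χ² = Σ (O − E)² / E
  red: (294 − 349.3125)² / 349.3125 = 8.7586
  sandy: (273 − 232.875)² / 232.875 = 6.9136
  white: (54 − 38.8125)² / 38.8125 = 5.9429
χ² = 8.7586 + 6.9136 + 5.9429 = 21.6151 ≈ 21.615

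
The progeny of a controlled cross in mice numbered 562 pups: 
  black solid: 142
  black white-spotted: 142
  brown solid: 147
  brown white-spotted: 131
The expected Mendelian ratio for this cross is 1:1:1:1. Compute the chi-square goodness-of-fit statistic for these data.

0.975

The 1:1:1:1 ratio has 4 parts, so with N = 562 the expected counts are:
  black solid: 562 × 1/4 = 140.5
  black white-spotted: 562 × 1/4 = 140.5
  brown solid: 562 × 1/4 = 140.5
  brown white-spotted: 562 × 1/4 = 140.5
χ² = Σ (O − E)² / E
  black solid: (142 − 140.5)² / 140.5 = 0.0160
  black white-spotted: (142 − 140.5)² / 140.5 = 0.0160
  brown solid: (147 − 140.5)² / 140.5 = 0.3007
  brown white-spotted: (131 − 140.5)² / 140.5 = 0.6423
χ² = 0.0160 + 0.0160 + 0.3007 + 0.6423 = 0.975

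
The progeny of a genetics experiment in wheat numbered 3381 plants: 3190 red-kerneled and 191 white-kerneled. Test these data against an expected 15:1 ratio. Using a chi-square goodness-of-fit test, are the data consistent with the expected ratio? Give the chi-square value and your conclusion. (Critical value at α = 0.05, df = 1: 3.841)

Expected counts for N = 3381 under a 15:1 ratio (total parts = 16):
  red-kerneled: 3381 × 15/16 = 3169.6875
  white-kerneled: 3381 × 1/16 = 211.3125
χ² = Σ (O − E)² / E
  red-kerneled: (3190 − 3169.6875)² / 3169.6875 = 0.1302
  white-kerneled: (191 − 211.3125)² / 211.3125 = 1.9525
χ² = 0.1302 + 1.9525 = 2.0827 ≈ 2.083
Degrees of freedom = 2 − 1 = 1; critical value at α = 0.05 is 3.841.
Since 2.083 < 3.841, we fail to reject the null hypothesis — the data are consistent with the 15:1 ratio.

2.083; consistent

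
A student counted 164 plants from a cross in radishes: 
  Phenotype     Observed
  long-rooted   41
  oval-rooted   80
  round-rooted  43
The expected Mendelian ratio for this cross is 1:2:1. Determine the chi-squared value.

0.146

Total ratio parts = 4. Expected numbers out of 164:
  long-rooted: 164 × 1/4 = 41
  oval-rooted: 164 × 2/4 = 82
  round-rooted: 164 × 1/4 = 41
χ² = Σ (O − E)² / E
  long-rooted: (41 − 41)² / 41 = 0.0000
  oval-rooted: (80 − 82)² / 82 = 0.0488
  round-rooted: (43 − 41)² / 41 = 0.0976
χ² = 0.0000 + 0.0488 + 0.0976 = 0.1464 ≈ 0.146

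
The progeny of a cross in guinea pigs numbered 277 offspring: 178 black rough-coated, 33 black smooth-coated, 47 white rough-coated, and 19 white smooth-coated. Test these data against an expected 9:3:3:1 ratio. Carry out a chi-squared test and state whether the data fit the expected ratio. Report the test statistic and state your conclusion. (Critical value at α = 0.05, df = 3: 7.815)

10.698; not consistent

Total ratio parts = 16. Expected numbers out of 277:
  black rough-coated: 277 × 9/16 = 155.8125
  black smooth-coated: 277 × 3/16 = 51.9375
  white rough-coated: 277 × 3/16 = 51.9375
  white smooth-coated: 277 × 1/16 = 17.3125
χ² = Σ (O − E)² / E
  black rough-coated: (178 − 155.8125)² / 155.8125 = 3.1595
  black smooth-coated: (33 − 51.9375)² / 51.9375 = 6.9050
  white rough-coated: (47 − 51.9375)² / 51.9375 = 0.4694
  white smooth-coated: (19 − 17.3125)² / 17.3125 = 0.1645
χ² = 3.1595 + 6.9050 + 0.4694 + 0.1645 = 10.6984 ≈ 10.698
Degrees of freedom = 4 − 1 = 3; critical value at α = 0.05 is 7.815.
Since 10.698 > 7.815, we reject the null hypothesis — the data do not fit the 9:3:3:1 ratio.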